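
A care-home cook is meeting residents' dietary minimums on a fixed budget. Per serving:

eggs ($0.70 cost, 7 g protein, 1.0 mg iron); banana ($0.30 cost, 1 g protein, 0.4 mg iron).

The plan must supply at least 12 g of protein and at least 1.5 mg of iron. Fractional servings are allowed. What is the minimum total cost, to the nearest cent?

$1.20

Two binding constraints pin down two serving amounts, so the optimal mix uses at most two foods. The candidates are each food alone (scaled to the tighter of protein/iron) and each pair with both constraints tight.
eggs only: max(12/7, 1.5/1.0) = 1.714 servings → $1.20.
banana only: max(12/1, 1.5/0.4) = 12 servings → $3.60.
eggs + banana with both targets exact would need a negative amount; discard.
The minimum over all feasible corners is $1.20.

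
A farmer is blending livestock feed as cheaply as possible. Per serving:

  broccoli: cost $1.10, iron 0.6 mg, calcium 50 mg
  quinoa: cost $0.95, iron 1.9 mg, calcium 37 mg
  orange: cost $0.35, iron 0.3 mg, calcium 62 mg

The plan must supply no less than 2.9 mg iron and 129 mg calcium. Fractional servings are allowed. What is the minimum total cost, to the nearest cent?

For a min-cost LP with two ≥-constraints, a basic feasible solution has at most two positive variables.
broccoli only: max(2.9/0.6, 129/50) = 4.833 servings → $5.32.
quinoa only: max(2.9/1.9, 129/37) = 3.486 servings → $3.31.
orange only: max(2.9/0.3, 129/62) = 9.667 servings → $3.38.
broccoli + quinoa with both tight: 1.893 servings and 0.9286 servings → $2.96.
broccoli + orange: intersection lies outside the first quadrant.
quinoa + orange with both tight: 1.322 servings and 1.291 servings → $1.71.
So the least-cost plan costs $1.71.

$1.71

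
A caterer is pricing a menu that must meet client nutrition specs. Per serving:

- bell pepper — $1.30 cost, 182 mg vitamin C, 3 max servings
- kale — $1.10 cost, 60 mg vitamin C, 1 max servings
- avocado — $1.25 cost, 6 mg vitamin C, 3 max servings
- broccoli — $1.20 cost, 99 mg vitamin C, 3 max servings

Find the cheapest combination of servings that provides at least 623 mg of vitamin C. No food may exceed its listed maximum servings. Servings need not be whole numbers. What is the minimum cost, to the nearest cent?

$4.83

Cost per mg of vitamin C: bell pepper $0.0071, broccoli $0.0121, kale $0.0183, avocado $0.2083.
Take 3 servings of bell pepper: +546.0 mg vitamin C for $3.90 (total $3.90, still need 77.0 mg).
Take 0.7778 servings of broccoli: +77.0 mg vitamin C for $0.93 (total $4.83, still need 0.0 mg).
Greedy by cheapest-per-mg is optimal for a single linear constraint, so the minimum cost is $4.83.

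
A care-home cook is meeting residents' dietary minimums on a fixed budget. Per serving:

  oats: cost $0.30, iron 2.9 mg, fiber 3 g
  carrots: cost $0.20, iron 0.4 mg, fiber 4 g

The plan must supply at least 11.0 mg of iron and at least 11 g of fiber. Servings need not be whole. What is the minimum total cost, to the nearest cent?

Check every corner: each single food scaled to meet both minima, and each pair solved so both constraints bind.
oats only: max(11.0/2.9, 11/3) = 3.793 servings → $1.14.
carrots only: max(11.0/0.4, 11/4) = 27.5 servings → $5.50.
oats + carrots: intersection lies outside the first quadrant.
So the least-cost plan costs $1.14.

$1.14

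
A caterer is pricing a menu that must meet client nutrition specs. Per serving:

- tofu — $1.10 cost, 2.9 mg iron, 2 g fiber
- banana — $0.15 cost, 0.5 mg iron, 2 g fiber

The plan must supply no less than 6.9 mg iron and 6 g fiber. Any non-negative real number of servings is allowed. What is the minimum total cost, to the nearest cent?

tofu only: max(6.9/2.9, 6/2) = 3 servings → $3.30.
banana only: max(6.9/0.5, 6/2) = 13.8 servings → $2.07.
tofu + banana with both tight: 2.25 servings and 0.75 servings → $2.59.
Cheapest feasible corner: $2.07.

$2.07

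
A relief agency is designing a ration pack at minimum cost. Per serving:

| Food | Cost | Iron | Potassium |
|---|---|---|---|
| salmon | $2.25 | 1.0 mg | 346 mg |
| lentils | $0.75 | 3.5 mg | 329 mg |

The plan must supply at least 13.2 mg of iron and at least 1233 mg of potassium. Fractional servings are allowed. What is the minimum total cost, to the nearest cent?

$2.83

Check every corner: each single food scaled to meet both minima, and each pair solved so both constraints bind.
salmon only: max(13.2/1.0, 1233/346) = 13.2 servings → $29.70.
lentils only: max(13.2/3.5, 1233/329) = 3.771 servings → $2.83.
salmon + lentils: intersection lies outside the first quadrant.
So the least-cost plan costs $2.83.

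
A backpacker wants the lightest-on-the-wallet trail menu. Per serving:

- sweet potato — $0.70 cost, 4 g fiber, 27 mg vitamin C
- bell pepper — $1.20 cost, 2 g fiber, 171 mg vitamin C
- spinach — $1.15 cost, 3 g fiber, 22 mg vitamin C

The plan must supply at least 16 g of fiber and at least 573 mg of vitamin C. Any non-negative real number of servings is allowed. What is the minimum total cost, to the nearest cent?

Minimising a linear cost over {fiber ≥ 16, vitamin C ≥ 573, servings ≥ 0} — the optimum is at a vertex, using one or two foods.
sweet potato only: max(16/4, 573/27) = 21.22 servings → $14.86.
bell pepper only: max(16/2, 573/171) = 8 servings → $9.60.
spinach only: max(16/3, 573/22) = 26.05 servings → $29.95.
sweet potato + bell pepper with both tight: 2.524 servings and 2.952 servings → $5.31.
sweet potato + spinach: intersection lies outside the first quadrant.
bell pepper + spinach with both tight: 2.915 servings and 3.39 servings → $7.40.
Cheapest feasible corner: $5.31.

$5.31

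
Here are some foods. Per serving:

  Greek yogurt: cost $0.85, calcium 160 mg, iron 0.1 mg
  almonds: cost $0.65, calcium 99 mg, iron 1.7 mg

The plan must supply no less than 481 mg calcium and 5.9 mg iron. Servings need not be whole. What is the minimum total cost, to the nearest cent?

$2.98

The cheapest plan sits at a corner of the feasible region — with two constraints it uses at most two foods.
Greek yogurt only: max(481/160, 5.9/0.1) = 59 servings → $50.15.
almonds only: max(481/99, 5.9/1.7) = 4.859 servings → $3.16.
Greek yogurt + almonds with both tight: 0.8913 servings and 3.418 servings → $2.98.
Cheapest feasible corner: $2.98.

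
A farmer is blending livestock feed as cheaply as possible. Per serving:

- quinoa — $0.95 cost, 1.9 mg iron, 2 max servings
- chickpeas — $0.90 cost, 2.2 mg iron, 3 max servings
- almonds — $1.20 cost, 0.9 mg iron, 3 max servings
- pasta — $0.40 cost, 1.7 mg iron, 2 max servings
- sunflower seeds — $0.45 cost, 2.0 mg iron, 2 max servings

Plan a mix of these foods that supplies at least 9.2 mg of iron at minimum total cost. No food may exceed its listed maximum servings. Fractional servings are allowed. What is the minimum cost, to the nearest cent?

$2.44

Cost per mg of iron: sunflower seeds $0.2250, pasta $0.2353, chickpeas $0.4091, quinoa $0.5000, almonds $1.3333.
Take 2 servings of sunflower seeds: +4.0 mg iron for $0.90 (total $0.90, still need 5.2 mg).
Take 2 servings of pasta: +3.4 mg iron for $0.80 (total $1.70, still need 1.8 mg).
Take 0.8182 servings of chickpeas: +1.8 mg iron for $0.74 (total $2.44, still need 0.0 mg).
Filling from the cheapest source first is optimal under one linear minimum: $2.44.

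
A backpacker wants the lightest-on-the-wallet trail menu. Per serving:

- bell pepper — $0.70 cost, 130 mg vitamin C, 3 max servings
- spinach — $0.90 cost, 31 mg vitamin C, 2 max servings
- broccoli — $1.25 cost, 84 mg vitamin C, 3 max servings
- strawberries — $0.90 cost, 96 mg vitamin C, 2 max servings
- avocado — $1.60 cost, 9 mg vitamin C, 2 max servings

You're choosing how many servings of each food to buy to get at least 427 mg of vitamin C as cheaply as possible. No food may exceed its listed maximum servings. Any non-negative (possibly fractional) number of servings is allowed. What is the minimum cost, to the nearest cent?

Cost per mg of vitamin C: bell pepper $0.0054, strawberries $0.0094, broccoli $0.0149, spinach $0.0290, avocado $0.1778.
Take 3 servings of bell pepper: +390.0 mg vitamin C for $2.10 (total $2.10, still need 37.0 mg).
Take 0.3854 servings of strawberries: +37.0 mg vitamin C for $0.35 (total $2.45, still need 0.0 mg).
Filling from the cheapest source first is optimal under one linear minimum: $2.45.

$2.45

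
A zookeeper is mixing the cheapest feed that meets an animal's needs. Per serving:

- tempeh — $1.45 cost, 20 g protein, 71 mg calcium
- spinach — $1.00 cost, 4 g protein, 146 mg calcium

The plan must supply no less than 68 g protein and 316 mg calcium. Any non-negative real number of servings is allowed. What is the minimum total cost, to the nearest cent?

Minimising a linear cost over {protein ≥ 68, calcium ≥ 316, servings ≥ 0} — the optimum is at a vertex, using one or two foods.
tempeh only: max(68/20, 316/71) = 4.451 servings → $6.45.
spinach only: max(68/4, 316/146) = 17 servings → $17.00.
tempeh + spinach with both tight: 3.287 servings and 0.566 servings → $5.33.
Cheapest feasible corner: $5.33.

$5.33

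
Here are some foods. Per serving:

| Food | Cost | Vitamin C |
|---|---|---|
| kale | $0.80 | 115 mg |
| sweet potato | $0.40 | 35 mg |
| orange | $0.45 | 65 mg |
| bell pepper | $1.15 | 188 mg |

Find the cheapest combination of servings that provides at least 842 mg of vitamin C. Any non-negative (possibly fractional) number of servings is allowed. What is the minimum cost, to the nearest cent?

$5.15

Cost per mg of vitamin C: bell pepper $0.0061, orange $0.0069, kale $0.0070, sweet potato $0.0114.
With no serving limits, use only bell pepper: 842 mg / 188 mg = 4.479 servings × $1.15 = $5.15.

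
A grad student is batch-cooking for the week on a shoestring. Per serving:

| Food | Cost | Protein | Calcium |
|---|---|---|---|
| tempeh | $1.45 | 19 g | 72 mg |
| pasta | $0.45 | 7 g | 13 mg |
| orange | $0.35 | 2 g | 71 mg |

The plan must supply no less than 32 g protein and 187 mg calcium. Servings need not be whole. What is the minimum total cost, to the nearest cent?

At the optimum either one food covers both requirements or two foods hit both targets exactly; no other combination can be cheaper.
tempeh only: max(32/19, 187/72) = 2.597 servings → $3.77.
pasta only: max(32/7, 187/13) = 14.38 servings → $6.47.
orange only: max(32/2, 187/71) = 16 servings → $5.60.
tempeh + pasta: the both-tight solution has a negative serving — not a feasible corner.
tempeh + orange with both tight: 1.575 servings and 1.037 servings → $2.65.
pasta + orange with both tight: 4.03 servings and 1.896 servings → $2.48.
Cheapest feasible corner: $2.48.

$2.48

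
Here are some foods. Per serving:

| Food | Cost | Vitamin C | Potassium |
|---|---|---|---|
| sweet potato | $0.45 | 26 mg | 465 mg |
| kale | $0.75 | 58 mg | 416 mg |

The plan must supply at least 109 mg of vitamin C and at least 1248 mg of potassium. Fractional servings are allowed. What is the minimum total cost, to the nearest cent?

$1.60

At the optimum either one food covers both requirements or two foods hit both targets exactly; no other combination can be cheaper.
sweet potato only: max(109/26, 1248/465) = 4.192 servings → $1.89.
kale only: max(109/58, 1248/416) = 3 servings → $2.25.
sweet potato + kale with both tight: 1.674 servings and 1.129 servings → $1.60.
Cheapest feasible corner: $1.60.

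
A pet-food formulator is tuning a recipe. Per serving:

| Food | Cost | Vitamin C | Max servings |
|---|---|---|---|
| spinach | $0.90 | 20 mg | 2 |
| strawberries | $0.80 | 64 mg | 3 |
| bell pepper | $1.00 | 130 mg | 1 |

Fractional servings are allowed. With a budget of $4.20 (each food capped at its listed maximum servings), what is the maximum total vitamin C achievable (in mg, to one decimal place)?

Vitamin C per dollar: bell pepper 130, strawberries 80, spinach 22.22.
Take 1 serving of bell pepper: spends $1.00, +130.0 mg vitamin C (running total 130.0 mg).
Take 3 servings of strawberries: spends $2.40, +192.0 mg vitamin C (running total 322.0 mg).
Take 0.8889 servings of spinach: spends $0.80, +17.8 mg vitamin C (running total 339.8 mg).
Filling greedily by vitamin C-per-dollar is optimal for one linear limit, giving 339.8 mg.

339.8 mg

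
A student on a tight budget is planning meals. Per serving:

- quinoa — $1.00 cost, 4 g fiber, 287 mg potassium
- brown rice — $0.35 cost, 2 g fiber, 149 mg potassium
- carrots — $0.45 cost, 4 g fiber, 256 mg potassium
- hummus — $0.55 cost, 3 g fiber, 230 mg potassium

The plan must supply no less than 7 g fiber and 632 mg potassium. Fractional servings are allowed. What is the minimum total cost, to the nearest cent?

A basic optimal solution has at most two foods positive. Try each food alone and each pair with both targets met exactly.
quinoa only: max(7/4, 632/287) = 2.202 servings → $2.20.
brown rice only: max(7/2, 632/149) = 4.242 servings → $1.48.
carrots only: max(7/4, 632/256) = 2.469 servings → $1.11.
hummus only: max(7/3, 632/230) = 2.748 servings → $1.51.
quinoa + brown rice: the both-tight solution has a negative serving — not a feasible corner.
quinoa + carrots with both targets exact would need a negative amount; discard.
quinoa + hummus: the both-tight solution has a negative serving — not a feasible corner.
brown rice + carrots: the both-tight solution has a negative serving — not a feasible corner.
brown rice + hummus: the both-tight solution has a negative serving — not a feasible corner.
carrots + hummus: intersection lies outside the first quadrant.
So the least-cost plan costs $1.11.

$1.11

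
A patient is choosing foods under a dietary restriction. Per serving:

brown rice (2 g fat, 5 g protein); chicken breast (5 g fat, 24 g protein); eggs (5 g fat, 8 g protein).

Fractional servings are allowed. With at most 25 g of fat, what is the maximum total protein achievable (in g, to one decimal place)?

Protein per g fat: chicken breast 4.8, brown rice 2.5, eggs 1.6.
With no serving limits, spend the whole fat allowance on chicken breast: 25 g / 5 g × 24 g = 120.0 g.

120.0 g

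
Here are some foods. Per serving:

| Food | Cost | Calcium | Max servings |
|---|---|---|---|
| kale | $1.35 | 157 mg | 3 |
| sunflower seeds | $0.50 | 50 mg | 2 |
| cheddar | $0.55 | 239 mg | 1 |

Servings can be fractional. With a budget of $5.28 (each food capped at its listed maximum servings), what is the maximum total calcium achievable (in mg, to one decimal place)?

Calcium per dollar: cheddar 434.5, kale 116.3, sunflower seeds 100.
Take 1 serving of cheddar: spends $0.55, +239.0 mg calcium (running total 239.0 mg).
Take 3 servings of kale: spends $4.05, +471.0 mg calcium (running total 710.0 mg).
Take 1.36 servings of sunflower seeds: spends $0.68, +68.0 mg calcium (running total 778.0 mg).
Filling greedily by calcium-per-dollar is optimal for one linear limit, giving 778.0 mg.

778.0 mg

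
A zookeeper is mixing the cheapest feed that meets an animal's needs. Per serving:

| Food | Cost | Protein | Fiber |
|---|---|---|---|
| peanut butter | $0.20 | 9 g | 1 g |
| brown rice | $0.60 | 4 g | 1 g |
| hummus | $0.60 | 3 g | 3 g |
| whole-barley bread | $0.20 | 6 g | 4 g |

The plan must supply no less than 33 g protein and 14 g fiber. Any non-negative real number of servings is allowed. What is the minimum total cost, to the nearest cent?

peanut butter only: max(33/9, 14/1) = 14 servings → $2.80.
brown rice only: max(33/4, 14/1) = 14 servings → $8.40.
hummus only: max(33/3, 14/3) = 11 servings → $6.60.
whole-barley bread only: max(33/6, 14/4) = 5.5 servings → $1.10.
peanut butter + brown rice: intersection lies outside the first quadrant.
peanut butter + hummus with both tight: 2.375 servings and 3.875 servings → $2.80.
peanut butter + whole-barley bread with both tight: 1.6 servings and 3.1 servings → $0.94.
brown rice + hummus with both tight: 6.333 servings and 2.556 servings → $5.33.
brown rice + whole-barley bread with both tight: 4.8 servings and 2.3 servings → $3.34.
hummus + whole-barley bread: the both-tight solution has a negative serving — not a feasible corner.
Cheapest feasible corner: $0.94.

$0.94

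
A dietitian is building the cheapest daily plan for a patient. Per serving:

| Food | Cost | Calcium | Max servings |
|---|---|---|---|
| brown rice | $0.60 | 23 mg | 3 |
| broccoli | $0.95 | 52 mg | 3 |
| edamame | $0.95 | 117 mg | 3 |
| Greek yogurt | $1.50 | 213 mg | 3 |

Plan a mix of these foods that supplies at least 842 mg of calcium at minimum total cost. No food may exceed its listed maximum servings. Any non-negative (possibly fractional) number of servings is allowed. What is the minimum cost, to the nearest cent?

$6.15

Cost per mg of calcium: Greek yogurt $0.0070, edamame $0.0081, broccoli $0.0183, brown rice $0.0261.
Take 3 servings of Greek yogurt: +639.0 mg calcium for $4.50 (total $4.50, still need 203.0 mg).
Take 1.735 servings of edamame: +203.0 mg calcium for $1.65 (total $6.15, still need 0.0 mg).
Greedy by cheapest-per-mg is optimal for a single linear constraint, so the minimum cost is $6.15.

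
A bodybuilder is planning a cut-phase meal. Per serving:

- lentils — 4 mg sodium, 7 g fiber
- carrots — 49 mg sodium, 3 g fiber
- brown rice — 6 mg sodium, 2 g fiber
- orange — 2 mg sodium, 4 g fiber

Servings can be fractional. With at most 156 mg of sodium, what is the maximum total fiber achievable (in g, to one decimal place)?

312.0 g

Fiber per mg sodium: orange 2, lentils 1.75, brown rice 0.3333, carrots 0.06122.
With no serving limits, spend the whole sodium allowance on orange: 156 mg / 2 mg × 4 g = 312.0 g.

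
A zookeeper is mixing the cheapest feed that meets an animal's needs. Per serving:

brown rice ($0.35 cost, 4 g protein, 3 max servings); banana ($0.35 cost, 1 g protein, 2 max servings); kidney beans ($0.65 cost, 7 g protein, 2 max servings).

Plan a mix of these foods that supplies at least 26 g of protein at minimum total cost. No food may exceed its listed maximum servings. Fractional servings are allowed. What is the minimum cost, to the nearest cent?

$2.35

Cost per g of protein: brown rice $0.0875, kidney beans $0.0929, banana $0.3500.
Take 3 servings of brown rice: +12.0 g protein for $1.05 (total $1.05, still need 14.0 g).
Take 2 servings of kidney beans: +14.0 g protein for $1.30 (total $2.35, still need 0.0 g).
Greedy by cheapest-per-g is optimal for a single linear constraint, so the minimum cost is $2.35.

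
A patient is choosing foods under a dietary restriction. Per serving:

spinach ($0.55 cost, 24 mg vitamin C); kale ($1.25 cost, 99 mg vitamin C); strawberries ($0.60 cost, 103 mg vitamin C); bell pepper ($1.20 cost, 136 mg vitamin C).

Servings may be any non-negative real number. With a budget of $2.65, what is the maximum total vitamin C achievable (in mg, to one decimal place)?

Vitamin C per dollar: strawberries 171.7, bell pepper 113.3, kale 79.2, spinach 43.64.
With no serving limits, spend the whole cost allowance on strawberries: $2.65 / $0.60 × 103 mg = 454.9 mg.

454.9 mg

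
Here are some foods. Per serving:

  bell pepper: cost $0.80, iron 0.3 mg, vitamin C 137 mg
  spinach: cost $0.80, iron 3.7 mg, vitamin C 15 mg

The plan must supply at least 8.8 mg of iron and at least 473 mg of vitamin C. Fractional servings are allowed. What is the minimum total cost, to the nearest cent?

Minimising a linear cost over {iron ≥ 8.8, vitamin C ≥ 473, servings ≥ 0} — the optimum is at a vertex, using one or two foods.
bell pepper only: max(8.8/0.3, 473/137) = 29.33 servings → $23.47.
spinach only: max(8.8/3.7, 473/15) = 31.53 servings → $25.23.
bell pepper + spinach with both tight: 3.221 servings and 2.117 servings → $4.27.
The minimum over all feasible corners is $4.27.

$4.27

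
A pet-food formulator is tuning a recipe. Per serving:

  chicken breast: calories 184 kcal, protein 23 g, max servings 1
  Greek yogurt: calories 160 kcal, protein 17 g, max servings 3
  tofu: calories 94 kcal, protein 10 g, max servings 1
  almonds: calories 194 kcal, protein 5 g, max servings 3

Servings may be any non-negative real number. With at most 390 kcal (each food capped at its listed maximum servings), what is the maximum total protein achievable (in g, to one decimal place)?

Protein per kcal: chicken breast 0.125, tofu 0.1064, Greek yogurt 0.1062, almonds 0.02577.
Take 1 serving of chicken breast: uses 184 kcal, +23.0 g protein (running total 23.0 g).
Take 1 serving of tofu: uses 94 kcal, +10.0 g protein (running total 33.0 g).
Take 0.7 servings of Greek yogurt: uses 112 kcal, +11.9 g protein (running total 44.9 g).
Greedy by best ratio exhausts the calories allowance optimally: 44.9 g.

44.9 g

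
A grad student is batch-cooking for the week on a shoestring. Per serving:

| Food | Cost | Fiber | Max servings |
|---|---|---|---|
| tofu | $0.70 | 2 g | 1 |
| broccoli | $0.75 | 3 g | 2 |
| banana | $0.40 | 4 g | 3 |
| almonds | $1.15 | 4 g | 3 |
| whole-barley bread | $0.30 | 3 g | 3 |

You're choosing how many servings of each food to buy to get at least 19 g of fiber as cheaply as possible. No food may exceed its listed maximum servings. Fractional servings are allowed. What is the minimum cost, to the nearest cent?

$1.90

Cost per g of fiber: banana $0.1000, whole-barley bread $0.1000, broccoli $0.2500, almonds $0.2875, tofu $0.3500.
Take 3 servings of banana: +12.0 g fiber for $1.20 (total $1.20, still need 7.0 g).
Take 2.333 servings of whole-barley bread: +7.0 g fiber for $0.70 (total $1.90, still need 0.0 g).
Filling from the cheapest source first is optimal under one linear minimum: $1.90.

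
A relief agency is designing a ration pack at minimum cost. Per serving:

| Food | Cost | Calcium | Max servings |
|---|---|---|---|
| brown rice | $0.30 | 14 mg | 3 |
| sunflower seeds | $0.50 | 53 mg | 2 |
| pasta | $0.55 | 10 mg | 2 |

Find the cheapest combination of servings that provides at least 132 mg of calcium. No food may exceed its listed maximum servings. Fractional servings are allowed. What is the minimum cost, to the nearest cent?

Cost per mg of calcium: sunflower seeds $0.0094, brown rice $0.0214, pasta $0.0550.
Take 2 servings of sunflower seeds: +106.0 mg calcium for $1.00 (total $1.00, still need 26.0 mg).
Take 1.857 servings of brown rice: +26.0 mg calcium for $0.56 (total $1.56, still need 0.0 mg).
Filling from the cheapest source first is optimal under one linear minimum: $1.56.

$1.56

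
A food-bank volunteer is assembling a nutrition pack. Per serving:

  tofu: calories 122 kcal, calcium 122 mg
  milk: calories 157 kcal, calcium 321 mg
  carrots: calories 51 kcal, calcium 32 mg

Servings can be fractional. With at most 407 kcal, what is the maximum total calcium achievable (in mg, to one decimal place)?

832.1 mg

Calcium per kcal: milk 2.045, tofu 1, carrots 0.6275.
With no serving limits, spend the whole calories allowance on milk: 407 kcal / 157 kcal × 321 mg = 832.1 mg.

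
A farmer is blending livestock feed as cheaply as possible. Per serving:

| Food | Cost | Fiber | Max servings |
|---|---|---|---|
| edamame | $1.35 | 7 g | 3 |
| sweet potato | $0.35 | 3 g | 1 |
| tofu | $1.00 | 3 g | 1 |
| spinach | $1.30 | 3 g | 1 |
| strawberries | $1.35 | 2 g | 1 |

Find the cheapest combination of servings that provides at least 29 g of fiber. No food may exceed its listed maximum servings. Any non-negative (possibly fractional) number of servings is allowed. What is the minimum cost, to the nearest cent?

Cost per g of fiber: sweet potato $0.1167, edamame $0.1929, tofu $0.3333, spinach $0.4333, strawberries $0.6750.
Take 1 serving of sweet potato: +3.0 g fiber for $0.35 (total $0.35, still need 26.0 g).
Take 3 servings of edamame: +21.0 g fiber for $4.05 (total $4.40, still need 5.0 g).
Take 1 serving of tofu: +3.0 g fiber for $1.00 (total $5.40, still need 2.0 g).
Take 0.6667 servings of spinach: +2.0 g fiber for $0.87 (total $6.27, still need 0.0 g).
Greedy by cheapest-per-g is optimal for a single linear constraint, so the minimum cost is $6.27.

$6.27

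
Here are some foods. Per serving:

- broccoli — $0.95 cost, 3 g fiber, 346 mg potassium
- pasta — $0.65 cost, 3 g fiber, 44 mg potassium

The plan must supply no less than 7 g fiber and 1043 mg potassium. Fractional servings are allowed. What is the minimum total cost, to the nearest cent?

$2.86

The cheapest plan sits at a corner of the feasible region — with two constraints it uses at most two foods.
broccoli only: max(7/3, 1043/346) = 3.014 servings → $2.86.
pasta only: max(7/3, 1043/44) = 23.7 servings → $15.41.
broccoli + pasta: the both-tight solution has a negative serving — not a feasible corner.
Cheapest feasible corner: $2.86.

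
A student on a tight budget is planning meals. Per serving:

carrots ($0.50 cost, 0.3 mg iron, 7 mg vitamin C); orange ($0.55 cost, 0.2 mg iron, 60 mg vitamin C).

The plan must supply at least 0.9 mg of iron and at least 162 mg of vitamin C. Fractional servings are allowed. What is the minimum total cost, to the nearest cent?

Minimising a linear cost over {iron ≥ 0.9, vitamin C ≥ 162, servings ≥ 0} — the optimum is at a vertex, using one or two foods.
carrots only: max(0.9/0.3, 162/7) = 23.14 servings → $11.57.
orange only: max(0.9/0.2, 162/60) = 4.5 servings → $2.48.
carrots + orange with both tight: 1.301 servings and 2.548 servings → $2.05.
Cheapest feasible corner: $2.05.

$2.05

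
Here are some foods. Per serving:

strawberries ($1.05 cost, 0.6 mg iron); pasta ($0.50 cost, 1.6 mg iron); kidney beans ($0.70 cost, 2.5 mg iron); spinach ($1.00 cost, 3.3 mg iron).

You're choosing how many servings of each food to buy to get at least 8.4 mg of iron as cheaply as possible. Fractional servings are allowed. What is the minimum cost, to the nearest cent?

Cost per mg of iron: kidney beans $0.2800, spinach $0.3030, pasta $0.3125, strawberries $1.7500.
With no serving limits, use only kidney beans: 8.4 mg / 2.5 mg = 3.36 servings × $0.70 = $2.35.

$2.35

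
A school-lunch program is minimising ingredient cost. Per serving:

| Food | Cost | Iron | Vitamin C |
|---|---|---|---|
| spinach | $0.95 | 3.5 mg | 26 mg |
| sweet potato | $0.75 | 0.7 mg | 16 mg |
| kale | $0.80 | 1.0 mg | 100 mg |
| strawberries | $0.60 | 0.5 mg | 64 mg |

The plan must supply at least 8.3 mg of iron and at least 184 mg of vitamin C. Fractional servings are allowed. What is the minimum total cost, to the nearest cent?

This is a tiny linear program; its minimum lies at a vertex of the feasible set. List the vertices and price them.
spinach only: max(8.3/3.5, 184/26) = 7.077 servings → $6.72.
sweet potato only: max(8.3/0.7, 184/16) = 11.86 servings → $8.89.
kale only: max(8.3/1.0, 184/100) = 8.3 servings → $6.64.
strawberries only: max(8.3/0.5, 184/64) = 16.6 servings → $9.96.
spinach + sweet potato with both tight: 0.1058 servings and 11.33 servings → $8.60.
spinach + kale with both tight: 1.994 servings and 1.322 servings → $2.95.
spinach + strawberries with both tight: 2.082 servings and 2.029 servings → $3.20.
sweet potato + kale: intersection lies outside the first quadrant.
sweet potato + strawberries: the both-tight solution has a negative serving — not a feasible corner.
kale + strawberries with both targets exact would need a negative amount; discard.
Cheapest feasible corner: $2.95.

$2.95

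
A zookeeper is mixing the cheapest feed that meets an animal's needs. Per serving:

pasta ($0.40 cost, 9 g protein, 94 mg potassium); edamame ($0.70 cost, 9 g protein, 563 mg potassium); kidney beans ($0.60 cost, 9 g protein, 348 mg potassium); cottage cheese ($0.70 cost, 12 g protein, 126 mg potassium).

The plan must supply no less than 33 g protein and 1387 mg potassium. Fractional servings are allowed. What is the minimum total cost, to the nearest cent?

Check every corner: each single food scaled to meet both minima, and each pair solved so both constraints bind.
pasta only: max(33/9, 1387/94) = 14.76 servings → $5.90.
edamame only: max(33/9, 1387/563) = 3.667 servings → $2.57.
kidney beans only: max(33/9, 1387/348) = 3.986 servings → $2.39.
cottage cheese only: max(33/12, 1387/126) = 11.01 servings → $7.71.
pasta + edamame with both tight: 1.444 servings and 2.222 servings → $2.13.
pasta + kidney beans: intersection lies outside the first quadrant.
pasta + cottage cheese: the both-tight solution has a negative serving — not a feasible corner.
edamame + kidney beans with both tight: 0.5163 servings and 3.15 servings → $2.25.
edamame + cottage cheese with both tight: 2.221 servings and 1.084 servings → $2.31.
kidney beans + cottage cheese: the both-tight solution has a negative serving — not a feasible corner.
The minimum over all feasible corners is $2.13.

$2.13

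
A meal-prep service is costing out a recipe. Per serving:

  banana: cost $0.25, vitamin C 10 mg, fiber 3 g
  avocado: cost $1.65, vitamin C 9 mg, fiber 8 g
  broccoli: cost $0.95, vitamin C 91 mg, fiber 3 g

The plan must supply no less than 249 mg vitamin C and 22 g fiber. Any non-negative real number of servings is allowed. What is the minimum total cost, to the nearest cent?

$3.35

Minimising a linear cost over {vitamin C ≥ 249, fiber ≥ 22, servings ≥ 0} — the optimum is at a vertex, using one or two foods.
banana only: max(249/10, 22/3) = 24.9 servings → $6.22.
avocado only: max(249/9, 22/8) = 27.67 servings → $45.65.
broccoli only: max(249/91, 22/3) = 7.333 servings → $6.97.
banana + avocado with both targets exact would need a negative amount; discard.
banana + broccoli with both tight: 5.165 servings and 2.169 servings → $3.35.
avocado + broccoli with both tight: 1.79 servings and 2.559 servings → $5.39.
Cheapest feasible corner: $3.35.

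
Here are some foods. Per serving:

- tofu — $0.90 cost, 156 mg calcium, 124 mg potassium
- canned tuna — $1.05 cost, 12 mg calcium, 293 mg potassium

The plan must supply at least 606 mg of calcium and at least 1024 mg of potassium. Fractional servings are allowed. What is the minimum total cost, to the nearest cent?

$5.37

Compare the cost at each extreme point of the feasible region.
tofu only: max(606/156, 1024/124) = 8.258 servings → $7.43.
canned tuna only: max(606/12, 1024/293) = 50.5 servings → $53.02.
tofu + canned tuna with both tight: 3.737 servings and 1.913 servings → $5.37.
The minimum over all feasible corners is $5.37.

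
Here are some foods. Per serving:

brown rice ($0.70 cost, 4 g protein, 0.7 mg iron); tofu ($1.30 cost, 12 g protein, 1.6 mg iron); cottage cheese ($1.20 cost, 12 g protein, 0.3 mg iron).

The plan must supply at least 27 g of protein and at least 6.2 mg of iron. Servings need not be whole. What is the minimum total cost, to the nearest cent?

An LP optimum is at a vertex; with two nutrient constraints at most two foods are used. Check each candidate.
brown rice only: max(27/4, 6.2/0.7) = 8.857 servings → $6.20.
tofu only: max(27/12, 6.2/1.6) = 3.875 servings → $5.04.
cottage cheese only: max(27/12, 6.2/0.3) = 20.67 servings → $24.80.
brown rice + tofu with both targets exact would need a negative amount; discard.
brown rice + cottage cheese with both targets exact would need a negative amount; discard.
tofu + cottage cheese: the both-tight solution has a negative serving — not a feasible corner.
So the least-cost plan costs $5.04.

$5.04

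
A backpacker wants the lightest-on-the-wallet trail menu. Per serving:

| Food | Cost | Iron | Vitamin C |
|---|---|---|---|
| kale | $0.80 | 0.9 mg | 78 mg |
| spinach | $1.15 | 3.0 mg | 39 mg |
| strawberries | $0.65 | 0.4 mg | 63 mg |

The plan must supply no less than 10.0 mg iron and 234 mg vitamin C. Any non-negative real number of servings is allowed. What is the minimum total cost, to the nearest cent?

Minimising a linear cost over {iron ≥ 10.0, vitamin C ≥ 234, servings ≥ 0} — the optimum is at a vertex, using one or two foods.
kale only: max(10.0/0.9, 234/78) = 11.11 servings → $8.89.
spinach only: max(10.0/3.0, 234/39) = 6 servings → $6.90.
strawberries only: max(10.0/0.4, 234/63) = 25 servings → $16.25.
kale + spinach with both tight: 1.569 servings and 2.863 servings → $4.55.
kale + strawberries with both targets exact would need a negative amount; discard.
spinach + strawberries with both tight: 3.093 servings and 1.799 servings → $4.73.
The minimum over all feasible corners is $4.55.

$4.55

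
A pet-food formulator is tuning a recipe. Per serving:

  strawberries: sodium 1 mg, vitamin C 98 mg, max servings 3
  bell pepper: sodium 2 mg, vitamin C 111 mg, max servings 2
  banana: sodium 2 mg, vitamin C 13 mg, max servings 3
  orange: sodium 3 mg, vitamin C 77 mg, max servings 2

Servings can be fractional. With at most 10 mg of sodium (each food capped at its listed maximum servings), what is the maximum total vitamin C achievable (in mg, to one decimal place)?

593.0 mg

Vitamin C per mg sodium: strawberries 98, bell pepper 55.5, orange 25.67, banana 6.5.
Take 3 servings of strawberries: uses 3 mg sodium, +294.0 mg vitamin C (running total 294.0 mg).
Take 2 servings of bell pepper: uses 4 mg sodium, +222.0 mg vitamin C (running total 516.0 mg).
Take 1 serving of orange: uses 3 mg sodium, +77.0 mg vitamin C (running total 593.0 mg).
Greedy by best ratio exhausts the sodium allowance optimally: 593.0 mg.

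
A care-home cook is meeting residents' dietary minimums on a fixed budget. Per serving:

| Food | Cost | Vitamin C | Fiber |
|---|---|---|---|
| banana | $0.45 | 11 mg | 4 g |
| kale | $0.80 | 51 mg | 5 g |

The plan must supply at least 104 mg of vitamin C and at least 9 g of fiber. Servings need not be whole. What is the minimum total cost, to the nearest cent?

At the optimum either one food covers both requirements or two foods hit both targets exactly; no other combination can be cheaper.
banana only: max(104/11, 9/4) = 9.455 servings → $4.25.
kale only: max(104/51, 9/5) = 2.039 servings → $1.63.
banana + kale: intersection lies outside the first quadrant.
So the least-cost plan costs $1.63.

$1.63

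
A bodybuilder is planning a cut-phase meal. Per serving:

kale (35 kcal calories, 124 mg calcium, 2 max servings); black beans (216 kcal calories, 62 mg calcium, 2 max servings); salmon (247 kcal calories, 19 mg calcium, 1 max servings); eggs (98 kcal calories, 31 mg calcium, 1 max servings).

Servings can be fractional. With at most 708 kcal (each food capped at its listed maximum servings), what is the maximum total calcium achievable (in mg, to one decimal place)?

411.3 mg

Calcium per kcal: kale 3.543, eggs 0.3163, black beans 0.287, salmon 0.07692.
Take 2 servings of kale: uses 70 kcal, +248.0 mg calcium (running total 248.0 mg).
Take 1 serving of eggs: uses 98 kcal, +31.0 mg calcium (running total 279.0 mg).
Take 2 servings of black beans: uses 432 kcal, +124.0 mg calcium (running total 403.0 mg).
Take 0.4372 servings of salmon: uses 108 kcal, +8.3 mg calcium (running total 411.3 mg).
Greedy by best ratio exhausts the calories allowance optimally: 411.3 mg.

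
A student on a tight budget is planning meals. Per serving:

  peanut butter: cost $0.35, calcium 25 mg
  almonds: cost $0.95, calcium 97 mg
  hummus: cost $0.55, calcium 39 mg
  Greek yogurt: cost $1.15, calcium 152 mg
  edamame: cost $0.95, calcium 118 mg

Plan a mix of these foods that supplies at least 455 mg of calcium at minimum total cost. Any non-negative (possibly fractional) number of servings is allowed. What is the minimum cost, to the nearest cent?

Cost per mg of calcium: Greek yogurt $0.0076, edamame $0.0081, almonds $0.0098, peanut butter $0.0140, hummus $0.0141.
With no serving limits, use only Greek yogurt: 455 mg / 152 mg = 2.993 servings × $1.15 = $3.44.

$3.44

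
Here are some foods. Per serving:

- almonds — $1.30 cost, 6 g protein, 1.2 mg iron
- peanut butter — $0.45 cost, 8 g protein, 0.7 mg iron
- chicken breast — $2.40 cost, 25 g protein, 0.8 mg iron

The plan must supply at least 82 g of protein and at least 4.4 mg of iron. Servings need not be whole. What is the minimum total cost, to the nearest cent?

$4.61

Compare the cost at each extreme point of the feasible region.
almonds only: max(82/6, 4.4/1.2) = 13.67 servings → $17.77.
peanut butter only: max(82/8, 4.4/0.7) = 10.25 servings → $4.61.
chicken breast only: max(82/25, 4.4/0.8) = 5.5 servings → $13.20.
almonds + peanut butter: the both-tight solution has a negative serving — not a feasible corner.
almonds + chicken breast with both tight: 1.762 servings and 2.857 servings → $9.15.
peanut butter + chicken breast with both tight: 4 servings and 2 servings → $6.60.
Cheapest feasible corner: $4.61.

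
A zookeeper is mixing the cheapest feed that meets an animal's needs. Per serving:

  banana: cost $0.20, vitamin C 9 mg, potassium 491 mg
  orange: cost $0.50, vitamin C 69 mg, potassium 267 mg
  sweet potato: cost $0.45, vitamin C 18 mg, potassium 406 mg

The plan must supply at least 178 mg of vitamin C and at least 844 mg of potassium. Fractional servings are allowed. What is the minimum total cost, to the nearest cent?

$1.34

Minimising a linear cost over {vitamin C ≥ 178, potassium ≥ 844, servings ≥ 0} — the optimum is at a vertex, using one or two foods.
banana only: max(178/9, 844/491) = 19.78 servings → $3.96.
orange only: max(178/69, 844/267) = 3.161 servings → $1.58.
sweet potato only: max(178/18, 844/406) = 9.889 servings → $4.45.
banana + orange with both tight: 0.3403 servings and 2.535 servings → $1.34.
banana + sweet potato: the both-tight solution has a negative serving — not a feasible corner.
orange + sweet potato with both tight: 2.459 servings and 0.4615 servings → $1.44.
Cheapest feasible corner: $1.34.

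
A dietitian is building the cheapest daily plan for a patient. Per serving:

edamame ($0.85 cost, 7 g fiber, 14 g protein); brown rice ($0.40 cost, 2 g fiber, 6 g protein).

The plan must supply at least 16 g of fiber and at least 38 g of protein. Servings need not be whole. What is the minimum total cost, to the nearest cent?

$2.31

Minimising a linear cost over {fiber ≥ 16, protein ≥ 38, servings ≥ 0} — the optimum is at a vertex, using one or two foods.
edamame only: max(16/7, 38/14) = 2.714 servings → $2.31.
brown rice only: max(16/2, 38/6) = 8 servings → $3.20.
edamame + brown rice with both tight: 1.429 servings and 3 servings → $2.41.
So the least-cost plan costs $2.31.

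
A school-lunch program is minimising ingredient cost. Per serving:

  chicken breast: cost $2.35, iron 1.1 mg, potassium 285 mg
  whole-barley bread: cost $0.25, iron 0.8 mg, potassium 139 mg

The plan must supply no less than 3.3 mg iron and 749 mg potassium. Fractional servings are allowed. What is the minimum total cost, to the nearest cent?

$1.35

At the optimum either one food covers both requirements or two foods hit both targets exactly; no other combination can be cheaper.
chicken breast only: max(3.3/1.1, 749/285) = 3 servings → $7.05.
whole-barley bread only: max(3.3/0.8, 749/139) = 5.388 servings → $1.35.
chicken breast + whole-barley bread with both tight: 1.871 servings and 1.553 servings → $4.78.
The minimum over all feasible corners is $1.35.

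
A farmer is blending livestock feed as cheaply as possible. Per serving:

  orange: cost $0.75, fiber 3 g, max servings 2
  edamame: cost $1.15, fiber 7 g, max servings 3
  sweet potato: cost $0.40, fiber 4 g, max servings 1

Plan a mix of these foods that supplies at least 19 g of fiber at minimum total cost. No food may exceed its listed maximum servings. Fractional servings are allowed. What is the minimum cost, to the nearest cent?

$2.86

Cost per g of fiber: sweet potato $0.1000, edamame $0.1643, orange $0.2500.
Take 1 serving of sweet potato: +4.0 g fiber for $0.40 (total $0.40, still need 15.0 g).
Take 2.143 servings of edamame: +15.0 g fiber for $2.46 (total $2.86, still need 0.0 g).
Filling from the cheapest source first is optimal under one linear minimum: $2.86.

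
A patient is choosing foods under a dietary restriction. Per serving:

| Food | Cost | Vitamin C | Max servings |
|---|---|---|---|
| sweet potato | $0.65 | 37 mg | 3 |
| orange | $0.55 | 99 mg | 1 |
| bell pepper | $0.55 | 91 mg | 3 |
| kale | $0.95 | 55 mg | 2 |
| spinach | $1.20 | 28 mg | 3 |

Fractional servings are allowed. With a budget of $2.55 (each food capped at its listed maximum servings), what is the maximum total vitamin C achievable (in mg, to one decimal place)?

Vitamin C per dollar: orange 180, bell pepper 165.5, kale 57.89, sweet potato 56.92, spinach 23.33.
Take 1 serving of orange: spends $0.55, +99.0 mg vitamin C (running total 99.0 mg).
Take 3 servings of bell pepper: spends $1.65, +273.0 mg vitamin C (running total 372.0 mg).
Take 0.3684 servings of kale: spends $0.35, +20.3 mg vitamin C (running total 392.3 mg).
Greedy by best ratio exhausts the cost allowance optimally: 392.3 mg.

392.3 mg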